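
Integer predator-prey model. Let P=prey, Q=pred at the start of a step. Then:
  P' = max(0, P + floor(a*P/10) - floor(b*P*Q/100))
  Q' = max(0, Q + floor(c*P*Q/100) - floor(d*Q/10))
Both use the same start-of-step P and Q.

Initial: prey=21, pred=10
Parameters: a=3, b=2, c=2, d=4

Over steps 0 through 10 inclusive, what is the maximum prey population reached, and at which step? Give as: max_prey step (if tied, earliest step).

Answer: 32 5

Derivation:
Step 1: prey: 21+6-4=23; pred: 10+4-4=10
Step 2: prey: 23+6-4=25; pred: 10+4-4=10
Step 3: prey: 25+7-5=27; pred: 10+5-4=11
Step 4: prey: 27+8-5=30; pred: 11+5-4=12
Step 5: prey: 30+9-7=32; pred: 12+7-4=15
Step 6: prey: 32+9-9=32; pred: 15+9-6=18
Step 7: prey: 32+9-11=30; pred: 18+11-7=22
Step 8: prey: 30+9-13=26; pred: 22+13-8=27
Step 9: prey: 26+7-14=19; pred: 27+14-10=31
Step 10: prey: 19+5-11=13; pred: 31+11-12=30
Max prey = 32 at step 5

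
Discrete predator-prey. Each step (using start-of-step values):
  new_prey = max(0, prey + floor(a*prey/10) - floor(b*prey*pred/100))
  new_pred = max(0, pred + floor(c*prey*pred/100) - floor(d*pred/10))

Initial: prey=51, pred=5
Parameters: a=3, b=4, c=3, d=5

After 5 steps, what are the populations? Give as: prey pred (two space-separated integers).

Answer: 0 25

Derivation:
Step 1: prey: 51+15-10=56; pred: 5+7-2=10
Step 2: prey: 56+16-22=50; pred: 10+16-5=21
Step 3: prey: 50+15-42=23; pred: 21+31-10=42
Step 4: prey: 23+6-38=0; pred: 42+28-21=49
Step 5: prey: 0+0-0=0; pred: 49+0-24=25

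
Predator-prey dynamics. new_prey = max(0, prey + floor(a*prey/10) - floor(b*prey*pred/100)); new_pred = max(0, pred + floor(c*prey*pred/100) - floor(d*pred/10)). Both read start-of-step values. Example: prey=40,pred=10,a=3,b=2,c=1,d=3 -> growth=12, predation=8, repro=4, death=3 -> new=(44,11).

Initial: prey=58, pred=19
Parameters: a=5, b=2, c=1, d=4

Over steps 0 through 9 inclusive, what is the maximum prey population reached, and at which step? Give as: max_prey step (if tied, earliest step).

Step 1: prey: 58+29-22=65; pred: 19+11-7=23
Step 2: prey: 65+32-29=68; pred: 23+14-9=28
Step 3: prey: 68+34-38=64; pred: 28+19-11=36
Step 4: prey: 64+32-46=50; pred: 36+23-14=45
Step 5: prey: 50+25-45=30; pred: 45+22-18=49
Step 6: prey: 30+15-29=16; pred: 49+14-19=44
Step 7: prey: 16+8-14=10; pred: 44+7-17=34
Step 8: prey: 10+5-6=9; pred: 34+3-13=24
Step 9: prey: 9+4-4=9; pred: 24+2-9=17
Max prey = 68 at step 2

Answer: 68 2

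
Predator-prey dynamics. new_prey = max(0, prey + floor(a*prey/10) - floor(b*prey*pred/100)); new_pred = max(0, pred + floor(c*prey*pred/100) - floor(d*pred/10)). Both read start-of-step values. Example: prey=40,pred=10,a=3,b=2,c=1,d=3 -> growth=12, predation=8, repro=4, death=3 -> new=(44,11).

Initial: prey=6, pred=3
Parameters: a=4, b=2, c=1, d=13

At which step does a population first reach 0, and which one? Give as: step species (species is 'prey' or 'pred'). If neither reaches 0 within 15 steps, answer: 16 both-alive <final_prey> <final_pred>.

Answer: 1 pred

Derivation:
Step 1: prey: 6+2-0=8; pred: 3+0-3=0
First extinction: pred at step 1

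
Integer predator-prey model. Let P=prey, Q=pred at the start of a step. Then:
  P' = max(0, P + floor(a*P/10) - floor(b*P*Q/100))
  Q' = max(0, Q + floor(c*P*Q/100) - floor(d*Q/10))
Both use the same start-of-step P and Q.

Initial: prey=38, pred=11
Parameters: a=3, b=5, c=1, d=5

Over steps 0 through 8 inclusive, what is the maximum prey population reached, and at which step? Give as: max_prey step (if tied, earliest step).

Step 1: prey: 38+11-20=29; pred: 11+4-5=10
Step 2: prey: 29+8-14=23; pred: 10+2-5=7
Step 3: prey: 23+6-8=21; pred: 7+1-3=5
Step 4: prey: 21+6-5=22; pred: 5+1-2=4
Step 5: prey: 22+6-4=24; pred: 4+0-2=2
Step 6: prey: 24+7-2=29; pred: 2+0-1=1
Step 7: prey: 29+8-1=36; pred: 1+0-0=1
Step 8: prey: 36+10-1=45; pred: 1+0-0=1
Max prey = 45 at step 8

Answer: 45 8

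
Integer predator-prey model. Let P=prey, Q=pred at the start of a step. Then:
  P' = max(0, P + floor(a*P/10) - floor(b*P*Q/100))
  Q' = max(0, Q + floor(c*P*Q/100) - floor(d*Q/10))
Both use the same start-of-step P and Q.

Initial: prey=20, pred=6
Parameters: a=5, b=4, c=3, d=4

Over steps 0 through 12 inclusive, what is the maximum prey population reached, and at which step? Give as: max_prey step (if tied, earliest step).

Answer: 36 3

Derivation:
Step 1: prey: 20+10-4=26; pred: 6+3-2=7
Step 2: prey: 26+13-7=32; pred: 7+5-2=10
Step 3: prey: 32+16-12=36; pred: 10+9-4=15
Step 4: prey: 36+18-21=33; pred: 15+16-6=25
Step 5: prey: 33+16-33=16; pred: 25+24-10=39
Step 6: prey: 16+8-24=0; pred: 39+18-15=42
Step 7: prey: 0+0-0=0; pred: 42+0-16=26
Step 8: prey: 0+0-0=0; pred: 26+0-10=16
Step 9: prey: 0+0-0=0; pred: 16+0-6=10
Step 10: prey: 0+0-0=0; pred: 10+0-4=6
Step 11: prey: 0+0-0=0; pred: 6+0-2=4
Step 12: prey: 0+0-0=0; pred: 4+0-1=3
Max prey = 36 at step 3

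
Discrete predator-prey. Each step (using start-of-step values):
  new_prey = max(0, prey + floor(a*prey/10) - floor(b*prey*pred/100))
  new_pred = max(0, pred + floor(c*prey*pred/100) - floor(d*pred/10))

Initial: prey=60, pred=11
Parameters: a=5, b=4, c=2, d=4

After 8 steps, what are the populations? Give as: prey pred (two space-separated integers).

Step 1: prey: 60+30-26=64; pred: 11+13-4=20
Step 2: prey: 64+32-51=45; pred: 20+25-8=37
Step 3: prey: 45+22-66=1; pred: 37+33-14=56
Step 4: prey: 1+0-2=0; pred: 56+1-22=35
Step 5: prey: 0+0-0=0; pred: 35+0-14=21
Step 6: prey: 0+0-0=0; pred: 21+0-8=13
Step 7: prey: 0+0-0=0; pred: 13+0-5=8
Step 8: prey: 0+0-0=0; pred: 8+0-3=5

Answer: 0 5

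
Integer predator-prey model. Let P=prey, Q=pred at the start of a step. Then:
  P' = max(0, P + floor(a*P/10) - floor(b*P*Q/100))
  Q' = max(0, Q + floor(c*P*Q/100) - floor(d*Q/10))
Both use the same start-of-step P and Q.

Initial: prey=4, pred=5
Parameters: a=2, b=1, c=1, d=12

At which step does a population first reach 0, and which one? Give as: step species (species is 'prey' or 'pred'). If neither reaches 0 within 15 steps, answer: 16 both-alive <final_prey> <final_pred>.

Answer: 1 pred

Derivation:
Step 1: prey: 4+0-0=4; pred: 5+0-6=0
First extinction: pred at step 1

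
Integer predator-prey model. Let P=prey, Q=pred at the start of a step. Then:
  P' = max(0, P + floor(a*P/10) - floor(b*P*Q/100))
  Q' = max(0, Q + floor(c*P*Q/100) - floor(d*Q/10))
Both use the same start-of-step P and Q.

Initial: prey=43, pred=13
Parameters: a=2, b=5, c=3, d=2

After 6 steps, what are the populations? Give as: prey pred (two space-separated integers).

Step 1: prey: 43+8-27=24; pred: 13+16-2=27
Step 2: prey: 24+4-32=0; pred: 27+19-5=41
Step 3: prey: 0+0-0=0; pred: 41+0-8=33
Step 4: prey: 0+0-0=0; pred: 33+0-6=27
Step 5: prey: 0+0-0=0; pred: 27+0-5=22
Step 6: prey: 0+0-0=0; pred: 22+0-4=18

Answer: 0 18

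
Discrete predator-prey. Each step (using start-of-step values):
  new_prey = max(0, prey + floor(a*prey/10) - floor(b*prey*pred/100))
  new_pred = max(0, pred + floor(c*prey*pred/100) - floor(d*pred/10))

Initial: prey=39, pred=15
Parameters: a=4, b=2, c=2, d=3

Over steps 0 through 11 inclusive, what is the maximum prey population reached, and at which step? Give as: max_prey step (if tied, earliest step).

Answer: 43 1

Derivation:
Step 1: prey: 39+15-11=43; pred: 15+11-4=22
Step 2: prey: 43+17-18=42; pred: 22+18-6=34
Step 3: prey: 42+16-28=30; pred: 34+28-10=52
Step 4: prey: 30+12-31=11; pred: 52+31-15=68
Step 5: prey: 11+4-14=1; pred: 68+14-20=62
Step 6: prey: 1+0-1=0; pred: 62+1-18=45
Step 7: prey: 0+0-0=0; pred: 45+0-13=32
Step 8: prey: 0+0-0=0; pred: 32+0-9=23
Step 9: prey: 0+0-0=0; pred: 23+0-6=17
Step 10: prey: 0+0-0=0; pred: 17+0-5=12
Step 11: prey: 0+0-0=0; pred: 12+0-3=9
Max prey = 43 at step 1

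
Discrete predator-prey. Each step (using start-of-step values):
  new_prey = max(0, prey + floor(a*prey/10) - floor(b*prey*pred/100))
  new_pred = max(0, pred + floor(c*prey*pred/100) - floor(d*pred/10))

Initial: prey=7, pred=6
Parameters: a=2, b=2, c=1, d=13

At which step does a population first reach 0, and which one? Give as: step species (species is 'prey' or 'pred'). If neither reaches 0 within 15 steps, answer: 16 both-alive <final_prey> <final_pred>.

Step 1: prey: 7+1-0=8; pred: 6+0-7=0
First extinction: pred at step 1

Answer: 1 pred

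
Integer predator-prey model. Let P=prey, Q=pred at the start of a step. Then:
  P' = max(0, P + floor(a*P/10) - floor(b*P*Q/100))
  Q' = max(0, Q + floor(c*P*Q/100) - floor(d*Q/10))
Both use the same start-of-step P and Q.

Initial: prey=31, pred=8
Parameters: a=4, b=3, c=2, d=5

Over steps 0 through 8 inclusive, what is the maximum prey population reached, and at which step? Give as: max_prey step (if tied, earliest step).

Step 1: prey: 31+12-7=36; pred: 8+4-4=8
Step 2: prey: 36+14-8=42; pred: 8+5-4=9
Step 3: prey: 42+16-11=47; pred: 9+7-4=12
Step 4: prey: 47+18-16=49; pred: 12+11-6=17
Step 5: prey: 49+19-24=44; pred: 17+16-8=25
Step 6: prey: 44+17-33=28; pred: 25+22-12=35
Step 7: prey: 28+11-29=10; pred: 35+19-17=37
Step 8: prey: 10+4-11=3; pred: 37+7-18=26
Max prey = 49 at step 4

Answer: 49 4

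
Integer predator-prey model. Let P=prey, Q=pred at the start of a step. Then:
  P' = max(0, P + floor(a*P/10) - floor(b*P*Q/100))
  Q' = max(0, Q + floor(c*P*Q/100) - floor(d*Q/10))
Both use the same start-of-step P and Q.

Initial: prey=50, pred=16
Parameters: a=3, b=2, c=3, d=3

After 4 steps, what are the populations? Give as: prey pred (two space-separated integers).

Answer: 0 84

Derivation:
Step 1: prey: 50+15-16=49; pred: 16+24-4=36
Step 2: prey: 49+14-35=28; pred: 36+52-10=78
Step 3: prey: 28+8-43=0; pred: 78+65-23=120
Step 4: prey: 0+0-0=0; pred: 120+0-36=84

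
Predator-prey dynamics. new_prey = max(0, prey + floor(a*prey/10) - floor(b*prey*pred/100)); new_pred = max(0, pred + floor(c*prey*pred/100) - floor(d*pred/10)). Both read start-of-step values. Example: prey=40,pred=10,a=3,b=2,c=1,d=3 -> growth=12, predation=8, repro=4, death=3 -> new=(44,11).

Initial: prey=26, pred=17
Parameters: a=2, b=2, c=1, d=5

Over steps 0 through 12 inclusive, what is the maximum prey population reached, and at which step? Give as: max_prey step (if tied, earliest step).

Answer: 85 12

Derivation:
Step 1: prey: 26+5-8=23; pred: 17+4-8=13
Step 2: prey: 23+4-5=22; pred: 13+2-6=9
Step 3: prey: 22+4-3=23; pred: 9+1-4=6
Step 4: prey: 23+4-2=25; pred: 6+1-3=4
Step 5: prey: 25+5-2=28; pred: 4+1-2=3
Step 6: prey: 28+5-1=32; pred: 3+0-1=2
Step 7: prey: 32+6-1=37; pred: 2+0-1=1
Step 8: prey: 37+7-0=44; pred: 1+0-0=1
Step 9: prey: 44+8-0=52; pred: 1+0-0=1
Step 10: prey: 52+10-1=61; pred: 1+0-0=1
Step 11: prey: 61+12-1=72; pred: 1+0-0=1
Step 12: prey: 72+14-1=85; pred: 1+0-0=1
Max prey = 85 at step 12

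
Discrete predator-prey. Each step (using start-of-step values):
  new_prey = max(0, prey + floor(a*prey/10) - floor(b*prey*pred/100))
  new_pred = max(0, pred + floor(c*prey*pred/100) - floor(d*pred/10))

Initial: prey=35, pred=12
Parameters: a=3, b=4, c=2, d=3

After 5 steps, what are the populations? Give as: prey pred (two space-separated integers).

Step 1: prey: 35+10-16=29; pred: 12+8-3=17
Step 2: prey: 29+8-19=18; pred: 17+9-5=21
Step 3: prey: 18+5-15=8; pred: 21+7-6=22
Step 4: prey: 8+2-7=3; pred: 22+3-6=19
Step 5: prey: 3+0-2=1; pred: 19+1-5=15

Answer: 1 15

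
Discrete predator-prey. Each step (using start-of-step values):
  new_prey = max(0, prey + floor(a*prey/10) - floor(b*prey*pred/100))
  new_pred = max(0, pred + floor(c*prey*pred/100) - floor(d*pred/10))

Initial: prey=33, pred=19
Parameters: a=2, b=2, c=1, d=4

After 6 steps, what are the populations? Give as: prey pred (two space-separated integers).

Step 1: prey: 33+6-12=27; pred: 19+6-7=18
Step 2: prey: 27+5-9=23; pred: 18+4-7=15
Step 3: prey: 23+4-6=21; pred: 15+3-6=12
Step 4: prey: 21+4-5=20; pred: 12+2-4=10
Step 5: prey: 20+4-4=20; pred: 10+2-4=8
Step 6: prey: 20+4-3=21; pred: 8+1-3=6

Answer: 21 6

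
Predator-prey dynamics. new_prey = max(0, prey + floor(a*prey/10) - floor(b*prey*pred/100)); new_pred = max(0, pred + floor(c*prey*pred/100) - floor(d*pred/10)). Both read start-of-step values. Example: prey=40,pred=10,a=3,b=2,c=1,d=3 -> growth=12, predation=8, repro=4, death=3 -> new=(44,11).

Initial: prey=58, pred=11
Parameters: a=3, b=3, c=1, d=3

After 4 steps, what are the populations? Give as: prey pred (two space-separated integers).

Step 1: prey: 58+17-19=56; pred: 11+6-3=14
Step 2: prey: 56+16-23=49; pred: 14+7-4=17
Step 3: prey: 49+14-24=39; pred: 17+8-5=20
Step 4: prey: 39+11-23=27; pred: 20+7-6=21

Answer: 27 21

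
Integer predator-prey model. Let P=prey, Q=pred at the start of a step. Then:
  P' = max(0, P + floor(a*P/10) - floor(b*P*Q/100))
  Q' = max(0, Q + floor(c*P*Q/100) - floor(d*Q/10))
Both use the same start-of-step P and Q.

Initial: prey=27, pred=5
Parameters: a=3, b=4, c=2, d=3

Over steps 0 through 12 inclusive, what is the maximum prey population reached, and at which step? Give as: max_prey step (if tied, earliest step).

Step 1: prey: 27+8-5=30; pred: 5+2-1=6
Step 2: prey: 30+9-7=32; pred: 6+3-1=8
Step 3: prey: 32+9-10=31; pred: 8+5-2=11
Step 4: prey: 31+9-13=27; pred: 11+6-3=14
Step 5: prey: 27+8-15=20; pred: 14+7-4=17
Step 6: prey: 20+6-13=13; pred: 17+6-5=18
Step 7: prey: 13+3-9=7; pred: 18+4-5=17
Step 8: prey: 7+2-4=5; pred: 17+2-5=14
Step 9: prey: 5+1-2=4; pred: 14+1-4=11
Step 10: prey: 4+1-1=4; pred: 11+0-3=8
Step 11: prey: 4+1-1=4; pred: 8+0-2=6
Step 12: prey: 4+1-0=5; pred: 6+0-1=5
Max prey = 32 at step 2

Answer: 32 2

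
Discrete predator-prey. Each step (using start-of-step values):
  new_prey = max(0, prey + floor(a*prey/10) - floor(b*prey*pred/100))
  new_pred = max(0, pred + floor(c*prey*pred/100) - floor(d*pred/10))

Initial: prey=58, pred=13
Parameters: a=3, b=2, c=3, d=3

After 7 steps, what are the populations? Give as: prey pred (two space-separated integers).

Step 1: prey: 58+17-15=60; pred: 13+22-3=32
Step 2: prey: 60+18-38=40; pred: 32+57-9=80
Step 3: prey: 40+12-64=0; pred: 80+96-24=152
Step 4: prey: 0+0-0=0; pred: 152+0-45=107
Step 5: prey: 0+0-0=0; pred: 107+0-32=75
Step 6: prey: 0+0-0=0; pred: 75+0-22=53
Step 7: prey: 0+0-0=0; pred: 53+0-15=38

Answer: 0 38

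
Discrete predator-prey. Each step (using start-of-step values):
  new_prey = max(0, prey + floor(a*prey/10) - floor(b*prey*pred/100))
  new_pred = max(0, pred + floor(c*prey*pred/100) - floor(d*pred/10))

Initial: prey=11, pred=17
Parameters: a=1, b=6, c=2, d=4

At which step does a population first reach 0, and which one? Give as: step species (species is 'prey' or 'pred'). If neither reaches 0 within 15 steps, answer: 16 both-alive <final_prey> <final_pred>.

Answer: 16 both-alive 1 2

Derivation:
Step 1: prey: 11+1-11=1; pred: 17+3-6=14
Step 2: prey: 1+0-0=1; pred: 14+0-5=9
Step 3: prey: 1+0-0=1; pred: 9+0-3=6
Step 4: prey: 1+0-0=1; pred: 6+0-2=4
Step 5: prey: 1+0-0=1; pred: 4+0-1=3
Step 6: prey: 1+0-0=1; pred: 3+0-1=2
Step 7: prey: 1+0-0=1; pred: 2+0-0=2
Steps 8-15: state stable at prey=1, pred=2 (no change)
No extinction within 15 steps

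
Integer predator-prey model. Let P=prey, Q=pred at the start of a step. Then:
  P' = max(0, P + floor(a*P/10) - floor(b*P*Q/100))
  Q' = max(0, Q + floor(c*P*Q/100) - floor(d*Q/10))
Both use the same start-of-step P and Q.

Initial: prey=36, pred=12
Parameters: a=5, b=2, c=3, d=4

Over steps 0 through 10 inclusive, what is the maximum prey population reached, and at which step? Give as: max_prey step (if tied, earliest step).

Step 1: prey: 36+18-8=46; pred: 12+12-4=20
Step 2: prey: 46+23-18=51; pred: 20+27-8=39
Step 3: prey: 51+25-39=37; pred: 39+59-15=83
Step 4: prey: 37+18-61=0; pred: 83+92-33=142
Step 5: prey: 0+0-0=0; pred: 142+0-56=86
Step 6: prey: 0+0-0=0; pred: 86+0-34=52
Step 7: prey: 0+0-0=0; pred: 52+0-20=32
Step 8: prey: 0+0-0=0; pred: 32+0-12=20
Step 9: prey: 0+0-0=0; pred: 20+0-8=12
Step 10: prey: 0+0-0=0; pred: 12+0-4=8
Max prey = 51 at step 2

Answer: 51 2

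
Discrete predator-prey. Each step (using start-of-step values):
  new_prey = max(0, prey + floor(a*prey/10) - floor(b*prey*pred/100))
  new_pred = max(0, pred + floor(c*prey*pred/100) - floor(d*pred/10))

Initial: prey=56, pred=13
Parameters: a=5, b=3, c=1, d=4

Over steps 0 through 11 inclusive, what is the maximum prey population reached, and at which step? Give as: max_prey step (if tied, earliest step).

Answer: 66 2

Derivation:
Step 1: prey: 56+28-21=63; pred: 13+7-5=15
Step 2: prey: 63+31-28=66; pred: 15+9-6=18
Step 3: prey: 66+33-35=64; pred: 18+11-7=22
Step 4: prey: 64+32-42=54; pred: 22+14-8=28
Step 5: prey: 54+27-45=36; pred: 28+15-11=32
Step 6: prey: 36+18-34=20; pred: 32+11-12=31
Step 7: prey: 20+10-18=12; pred: 31+6-12=25
Step 8: prey: 12+6-9=9; pred: 25+3-10=18
Step 9: prey: 9+4-4=9; pred: 18+1-7=12
Step 10: prey: 9+4-3=10; pred: 12+1-4=9
Step 11: prey: 10+5-2=13; pred: 9+0-3=6
Max prey = 66 at step 2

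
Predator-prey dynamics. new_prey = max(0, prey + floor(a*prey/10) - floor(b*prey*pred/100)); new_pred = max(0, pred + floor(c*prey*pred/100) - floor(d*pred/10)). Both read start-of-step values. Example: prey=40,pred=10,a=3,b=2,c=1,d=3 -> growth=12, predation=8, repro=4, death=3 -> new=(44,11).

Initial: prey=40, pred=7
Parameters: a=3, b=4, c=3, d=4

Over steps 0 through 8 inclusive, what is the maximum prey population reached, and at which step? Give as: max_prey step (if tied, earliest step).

Answer: 41 1

Derivation:
Step 1: prey: 40+12-11=41; pred: 7+8-2=13
Step 2: prey: 41+12-21=32; pred: 13+15-5=23
Step 3: prey: 32+9-29=12; pred: 23+22-9=36
Step 4: prey: 12+3-17=0; pred: 36+12-14=34
Step 5: prey: 0+0-0=0; pred: 34+0-13=21
Step 6: prey: 0+0-0=0; pred: 21+0-8=13
Step 7: prey: 0+0-0=0; pred: 13+0-5=8
Step 8: prey: 0+0-0=0; pred: 8+0-3=5
Max prey = 41 at step 1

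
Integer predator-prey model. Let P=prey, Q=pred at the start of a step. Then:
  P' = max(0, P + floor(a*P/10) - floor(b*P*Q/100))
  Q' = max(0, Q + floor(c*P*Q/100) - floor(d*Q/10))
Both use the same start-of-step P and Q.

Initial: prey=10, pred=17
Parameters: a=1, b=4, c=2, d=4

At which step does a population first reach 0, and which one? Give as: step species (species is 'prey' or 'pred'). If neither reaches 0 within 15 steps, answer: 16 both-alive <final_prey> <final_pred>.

Answer: 16 both-alive 2 2

Derivation:
Step 1: prey: 10+1-6=5; pred: 17+3-6=14
Step 2: prey: 5+0-2=3; pred: 14+1-5=10
Step 3: prey: 3+0-1=2; pred: 10+0-4=6
Step 4: prey: 2+0-0=2; pred: 6+0-2=4
Step 5: prey: 2+0-0=2; pred: 4+0-1=3
Step 6: prey: 2+0-0=2; pred: 3+0-1=2
Step 7: prey: 2+0-0=2; pred: 2+0-0=2
Steps 8-15: state stable at prey=2, pred=2 (no change)
No extinction within 15 steps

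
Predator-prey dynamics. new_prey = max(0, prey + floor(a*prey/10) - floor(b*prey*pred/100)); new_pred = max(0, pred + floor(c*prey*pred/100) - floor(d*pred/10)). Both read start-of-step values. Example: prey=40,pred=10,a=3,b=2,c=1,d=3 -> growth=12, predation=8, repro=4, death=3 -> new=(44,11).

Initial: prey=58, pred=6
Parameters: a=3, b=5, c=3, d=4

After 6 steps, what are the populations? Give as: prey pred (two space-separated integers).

Answer: 0 12

Derivation:
Step 1: prey: 58+17-17=58; pred: 6+10-2=14
Step 2: prey: 58+17-40=35; pred: 14+24-5=33
Step 3: prey: 35+10-57=0; pred: 33+34-13=54
Step 4: prey: 0+0-0=0; pred: 54+0-21=33
Step 5: prey: 0+0-0=0; pred: 33+0-13=20
Step 6: prey: 0+0-0=0; pred: 20+0-8=12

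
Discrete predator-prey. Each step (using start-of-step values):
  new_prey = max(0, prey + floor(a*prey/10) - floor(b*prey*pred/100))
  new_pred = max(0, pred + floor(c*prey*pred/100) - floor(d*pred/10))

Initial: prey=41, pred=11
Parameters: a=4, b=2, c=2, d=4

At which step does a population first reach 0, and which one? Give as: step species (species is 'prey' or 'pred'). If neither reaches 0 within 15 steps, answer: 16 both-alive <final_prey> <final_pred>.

Step 1: prey: 41+16-9=48; pred: 11+9-4=16
Step 2: prey: 48+19-15=52; pred: 16+15-6=25
Step 3: prey: 52+20-26=46; pred: 25+26-10=41
Step 4: prey: 46+18-37=27; pred: 41+37-16=62
Step 5: prey: 27+10-33=4; pred: 62+33-24=71
Step 6: prey: 4+1-5=0; pred: 71+5-28=48
First extinction: prey at step 6

Answer: 6 prey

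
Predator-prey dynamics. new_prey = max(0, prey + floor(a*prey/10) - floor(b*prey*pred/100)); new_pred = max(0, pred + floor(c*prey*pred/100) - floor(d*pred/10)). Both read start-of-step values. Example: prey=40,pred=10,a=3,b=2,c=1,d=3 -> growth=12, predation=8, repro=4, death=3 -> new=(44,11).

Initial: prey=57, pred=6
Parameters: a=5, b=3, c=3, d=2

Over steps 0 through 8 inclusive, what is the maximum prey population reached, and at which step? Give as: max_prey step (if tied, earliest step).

Step 1: prey: 57+28-10=75; pred: 6+10-1=15
Step 2: prey: 75+37-33=79; pred: 15+33-3=45
Step 3: prey: 79+39-106=12; pred: 45+106-9=142
Step 4: prey: 12+6-51=0; pred: 142+51-28=165
Step 5: prey: 0+0-0=0; pred: 165+0-33=132
Step 6: prey: 0+0-0=0; pred: 132+0-26=106
Step 7: prey: 0+0-0=0; pred: 106+0-21=85
Step 8: prey: 0+0-0=0; pred: 85+0-17=68
Max prey = 79 at step 2

Answer: 79 2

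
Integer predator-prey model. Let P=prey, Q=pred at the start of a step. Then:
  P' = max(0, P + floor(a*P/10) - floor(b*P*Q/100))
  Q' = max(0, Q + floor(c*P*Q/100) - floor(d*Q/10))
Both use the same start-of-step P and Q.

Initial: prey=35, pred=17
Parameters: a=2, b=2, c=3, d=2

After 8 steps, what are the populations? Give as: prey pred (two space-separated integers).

Step 1: prey: 35+7-11=31; pred: 17+17-3=31
Step 2: prey: 31+6-19=18; pred: 31+28-6=53
Step 3: prey: 18+3-19=2; pred: 53+28-10=71
Step 4: prey: 2+0-2=0; pred: 71+4-14=61
Step 5: prey: 0+0-0=0; pred: 61+0-12=49
Step 6: prey: 0+0-0=0; pred: 49+0-9=40
Step 7: prey: 0+0-0=0; pred: 40+0-8=32
Step 8: prey: 0+0-0=0; pred: 32+0-6=26

Answer: 0 26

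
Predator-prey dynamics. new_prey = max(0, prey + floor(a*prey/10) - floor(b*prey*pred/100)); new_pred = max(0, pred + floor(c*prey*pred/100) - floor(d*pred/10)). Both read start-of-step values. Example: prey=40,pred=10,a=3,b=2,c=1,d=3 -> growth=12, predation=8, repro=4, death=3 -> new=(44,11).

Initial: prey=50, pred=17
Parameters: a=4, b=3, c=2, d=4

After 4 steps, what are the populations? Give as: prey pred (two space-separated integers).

Answer: 0 32

Derivation:
Step 1: prey: 50+20-25=45; pred: 17+17-6=28
Step 2: prey: 45+18-37=26; pred: 28+25-11=42
Step 3: prey: 26+10-32=4; pred: 42+21-16=47
Step 4: prey: 4+1-5=0; pred: 47+3-18=32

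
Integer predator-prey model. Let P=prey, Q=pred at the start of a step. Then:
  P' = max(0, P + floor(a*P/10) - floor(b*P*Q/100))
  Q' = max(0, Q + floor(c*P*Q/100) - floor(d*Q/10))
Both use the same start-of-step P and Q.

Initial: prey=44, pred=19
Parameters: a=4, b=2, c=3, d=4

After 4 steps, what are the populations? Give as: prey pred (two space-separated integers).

Answer: 0 65

Derivation:
Step 1: prey: 44+17-16=45; pred: 19+25-7=37
Step 2: prey: 45+18-33=30; pred: 37+49-14=72
Step 3: prey: 30+12-43=0; pred: 72+64-28=108
Step 4: prey: 0+0-0=0; pred: 108+0-43=65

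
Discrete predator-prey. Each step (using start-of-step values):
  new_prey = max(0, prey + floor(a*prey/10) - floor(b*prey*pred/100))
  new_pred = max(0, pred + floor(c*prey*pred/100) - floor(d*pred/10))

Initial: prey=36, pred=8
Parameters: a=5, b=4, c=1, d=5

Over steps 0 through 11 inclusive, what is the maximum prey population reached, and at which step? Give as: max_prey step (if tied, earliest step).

Answer: 137 6

Derivation:
Step 1: prey: 36+18-11=43; pred: 8+2-4=6
Step 2: prey: 43+21-10=54; pred: 6+2-3=5
Step 3: prey: 54+27-10=71; pred: 5+2-2=5
Step 4: prey: 71+35-14=92; pred: 5+3-2=6
Step 5: prey: 92+46-22=116; pred: 6+5-3=8
Step 6: prey: 116+58-37=137; pred: 8+9-4=13
Step 7: prey: 137+68-71=134; pred: 13+17-6=24
Step 8: prey: 134+67-128=73; pred: 24+32-12=44
Step 9: prey: 73+36-128=0; pred: 44+32-22=54
Step 10: prey: 0+0-0=0; pred: 54+0-27=27
Step 11: prey: 0+0-0=0; pred: 27+0-13=14
Max prey = 137 at step 6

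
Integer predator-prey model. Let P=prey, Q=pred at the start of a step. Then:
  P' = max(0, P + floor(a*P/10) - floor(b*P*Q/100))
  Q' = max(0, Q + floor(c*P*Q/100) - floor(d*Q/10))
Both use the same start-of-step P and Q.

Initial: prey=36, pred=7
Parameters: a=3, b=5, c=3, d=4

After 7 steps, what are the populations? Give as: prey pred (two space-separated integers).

Answer: 0 5

Derivation:
Step 1: prey: 36+10-12=34; pred: 7+7-2=12
Step 2: prey: 34+10-20=24; pred: 12+12-4=20
Step 3: prey: 24+7-24=7; pred: 20+14-8=26
Step 4: prey: 7+2-9=0; pred: 26+5-10=21
Step 5: prey: 0+0-0=0; pred: 21+0-8=13
Step 6: prey: 0+0-0=0; pred: 13+0-5=8
Step 7: prey: 0+0-0=0; pred: 8+0-3=5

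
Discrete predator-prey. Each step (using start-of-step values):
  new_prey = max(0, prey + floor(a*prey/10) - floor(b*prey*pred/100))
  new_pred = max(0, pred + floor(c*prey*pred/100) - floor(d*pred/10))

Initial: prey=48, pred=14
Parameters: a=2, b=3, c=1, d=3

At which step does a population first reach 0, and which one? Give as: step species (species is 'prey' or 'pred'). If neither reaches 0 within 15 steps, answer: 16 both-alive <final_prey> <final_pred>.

Step 1: prey: 48+9-20=37; pred: 14+6-4=16
Step 2: prey: 37+7-17=27; pred: 16+5-4=17
Step 3: prey: 27+5-13=19; pred: 17+4-5=16
Step 4: prey: 19+3-9=13; pred: 16+3-4=15
Step 5: prey: 13+2-5=10; pred: 15+1-4=12
Step 6: prey: 10+2-3=9; pred: 12+1-3=10
Step 7: prey: 9+1-2=8; pred: 10+0-3=7
Step 8: prey: 8+1-1=8; pred: 7+0-2=5
Step 9: prey: 8+1-1=8; pred: 5+0-1=4
Step 10: prey: 8+1-0=9; pred: 4+0-1=3
Step 11: prey: 9+1-0=10; pred: 3+0-0=3
Step 12: prey: 10+2-0=12; pred: 3+0-0=3
Step 13: prey: 12+2-1=13; pred: 3+0-0=3
Step 14: prey: 13+2-1=14; pred: 3+0-0=3
Step 15: prey: 14+2-1=15; pred: 3+0-0=3
No extinction within 15 steps

Answer: 16 both-alive 15 3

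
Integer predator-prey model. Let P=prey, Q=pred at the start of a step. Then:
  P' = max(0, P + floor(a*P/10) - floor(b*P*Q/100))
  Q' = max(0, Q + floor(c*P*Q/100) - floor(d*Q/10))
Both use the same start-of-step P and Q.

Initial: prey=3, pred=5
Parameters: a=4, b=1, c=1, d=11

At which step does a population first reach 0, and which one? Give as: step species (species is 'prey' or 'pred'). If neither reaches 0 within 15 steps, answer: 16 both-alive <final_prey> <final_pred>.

Answer: 1 pred

Derivation:
Step 1: prey: 3+1-0=4; pred: 5+0-5=0
First extinction: pred at step 1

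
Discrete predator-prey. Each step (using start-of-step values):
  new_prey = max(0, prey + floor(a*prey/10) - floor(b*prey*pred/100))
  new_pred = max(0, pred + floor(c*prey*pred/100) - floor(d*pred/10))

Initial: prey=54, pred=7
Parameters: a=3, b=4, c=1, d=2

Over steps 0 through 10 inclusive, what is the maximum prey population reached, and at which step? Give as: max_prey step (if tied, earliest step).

Answer: 55 1

Derivation:
Step 1: prey: 54+16-15=55; pred: 7+3-1=9
Step 2: prey: 55+16-19=52; pred: 9+4-1=12
Step 3: prey: 52+15-24=43; pred: 12+6-2=16
Step 4: prey: 43+12-27=28; pred: 16+6-3=19
Step 5: prey: 28+8-21=15; pred: 19+5-3=21
Step 6: prey: 15+4-12=7; pred: 21+3-4=20
Step 7: prey: 7+2-5=4; pred: 20+1-4=17
Step 8: prey: 4+1-2=3; pred: 17+0-3=14
Step 9: prey: 3+0-1=2; pred: 14+0-2=12
Step 10: prey: 2+0-0=2; pred: 12+0-2=10
Max prey = 55 at step 1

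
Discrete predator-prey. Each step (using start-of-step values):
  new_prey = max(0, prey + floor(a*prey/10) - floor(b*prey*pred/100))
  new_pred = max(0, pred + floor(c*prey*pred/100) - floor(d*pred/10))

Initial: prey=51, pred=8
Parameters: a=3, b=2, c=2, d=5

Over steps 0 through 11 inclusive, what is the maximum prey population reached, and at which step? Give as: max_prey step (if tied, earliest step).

Answer: 62 2

Derivation:
Step 1: prey: 51+15-8=58; pred: 8+8-4=12
Step 2: prey: 58+17-13=62; pred: 12+13-6=19
Step 3: prey: 62+18-23=57; pred: 19+23-9=33
Step 4: prey: 57+17-37=37; pred: 33+37-16=54
Step 5: prey: 37+11-39=9; pred: 54+39-27=66
Step 6: prey: 9+2-11=0; pred: 66+11-33=44
Step 7: prey: 0+0-0=0; pred: 44+0-22=22
Step 8: prey: 0+0-0=0; pred: 22+0-11=11
Step 9: prey: 0+0-0=0; pred: 11+0-5=6
Step 10: prey: 0+0-0=0; pred: 6+0-3=3
Step 11: prey: 0+0-0=0; pred: 3+0-1=2
Max prey = 62 at step 2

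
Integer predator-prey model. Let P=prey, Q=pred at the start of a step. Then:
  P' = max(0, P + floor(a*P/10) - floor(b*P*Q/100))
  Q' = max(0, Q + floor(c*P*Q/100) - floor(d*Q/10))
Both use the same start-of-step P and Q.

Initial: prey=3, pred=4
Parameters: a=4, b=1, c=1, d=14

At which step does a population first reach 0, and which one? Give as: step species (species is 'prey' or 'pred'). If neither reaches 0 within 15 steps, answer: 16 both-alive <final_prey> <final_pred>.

Answer: 1 pred

Derivation:
Step 1: prey: 3+1-0=4; pred: 4+0-5=0
First extinction: pred at step 1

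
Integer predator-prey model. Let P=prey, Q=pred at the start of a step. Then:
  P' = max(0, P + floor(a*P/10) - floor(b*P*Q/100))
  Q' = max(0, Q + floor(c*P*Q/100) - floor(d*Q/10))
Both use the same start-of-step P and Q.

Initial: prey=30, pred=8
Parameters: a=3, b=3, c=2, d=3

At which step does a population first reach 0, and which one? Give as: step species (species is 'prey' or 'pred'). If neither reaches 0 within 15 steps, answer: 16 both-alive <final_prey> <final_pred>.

Step 1: prey: 30+9-7=32; pred: 8+4-2=10
Step 2: prey: 32+9-9=32; pred: 10+6-3=13
Step 3: prey: 32+9-12=29; pred: 13+8-3=18
Step 4: prey: 29+8-15=22; pred: 18+10-5=23
Step 5: prey: 22+6-15=13; pred: 23+10-6=27
Step 6: prey: 13+3-10=6; pred: 27+7-8=26
Step 7: prey: 6+1-4=3; pred: 26+3-7=22
Step 8: prey: 3+0-1=2; pred: 22+1-6=17
Step 9: prey: 2+0-1=1; pred: 17+0-5=12
Step 10: prey: 1+0-0=1; pred: 12+0-3=9
Step 11: prey: 1+0-0=1; pred: 9+0-2=7
Step 12: prey: 1+0-0=1; pred: 7+0-2=5
Step 13: prey: 1+0-0=1; pred: 5+0-1=4
Step 14: prey: 1+0-0=1; pred: 4+0-1=3
Step 15: prey: 1+0-0=1; pred: 3+0-0=3
No extinction within 15 steps

Answer: 16 both-alive 1 3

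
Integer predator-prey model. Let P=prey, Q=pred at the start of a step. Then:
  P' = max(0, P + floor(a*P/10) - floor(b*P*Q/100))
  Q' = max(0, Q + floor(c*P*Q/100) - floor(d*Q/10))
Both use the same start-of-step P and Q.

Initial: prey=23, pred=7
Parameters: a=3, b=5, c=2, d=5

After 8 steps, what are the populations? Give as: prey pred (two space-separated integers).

Answer: 25 5

Derivation:
Step 1: prey: 23+6-8=21; pred: 7+3-3=7
Step 2: prey: 21+6-7=20; pred: 7+2-3=6
Step 3: prey: 20+6-6=20; pred: 6+2-3=5
Step 4: prey: 20+6-5=21; pred: 5+2-2=5
Step 5: prey: 21+6-5=22; pred: 5+2-2=5
Step 6: prey: 22+6-5=23; pred: 5+2-2=5
Step 7: prey: 23+6-5=24; pred: 5+2-2=5
Step 8: prey: 24+7-6=25; pred: 5+2-2=5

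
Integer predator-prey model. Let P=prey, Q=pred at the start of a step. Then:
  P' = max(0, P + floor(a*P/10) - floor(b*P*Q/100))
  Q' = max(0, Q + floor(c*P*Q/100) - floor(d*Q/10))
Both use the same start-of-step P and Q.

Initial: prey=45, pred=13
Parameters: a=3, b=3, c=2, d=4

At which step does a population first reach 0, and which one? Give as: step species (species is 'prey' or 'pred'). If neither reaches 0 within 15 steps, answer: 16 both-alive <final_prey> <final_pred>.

Step 1: prey: 45+13-17=41; pred: 13+11-5=19
Step 2: prey: 41+12-23=30; pred: 19+15-7=27
Step 3: prey: 30+9-24=15; pred: 27+16-10=33
Step 4: prey: 15+4-14=5; pred: 33+9-13=29
Step 5: prey: 5+1-4=2; pred: 29+2-11=20
Step 6: prey: 2+0-1=1; pred: 20+0-8=12
Step 7: prey: 1+0-0=1; pred: 12+0-4=8
Step 8: prey: 1+0-0=1; pred: 8+0-3=5
Step 9: prey: 1+0-0=1; pred: 5+0-2=3
Step 10: prey: 1+0-0=1; pred: 3+0-1=2
Step 11: prey: 1+0-0=1; pred: 2+0-0=2
Steps 12-15: state stable at prey=1, pred=2 (no change)
No extinction within 15 steps

Answer: 16 both-alive 1 2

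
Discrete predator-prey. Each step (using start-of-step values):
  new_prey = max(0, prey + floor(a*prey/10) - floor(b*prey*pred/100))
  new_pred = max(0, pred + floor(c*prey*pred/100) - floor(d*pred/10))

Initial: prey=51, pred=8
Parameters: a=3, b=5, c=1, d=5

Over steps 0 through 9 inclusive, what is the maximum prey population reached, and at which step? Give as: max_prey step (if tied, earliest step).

Answer: 69 9

Derivation:
Step 1: prey: 51+15-20=46; pred: 8+4-4=8
Step 2: prey: 46+13-18=41; pred: 8+3-4=7
Step 3: prey: 41+12-14=39; pred: 7+2-3=6
Step 4: prey: 39+11-11=39; pred: 6+2-3=5
Step 5: prey: 39+11-9=41; pred: 5+1-2=4
Step 6: prey: 41+12-8=45; pred: 4+1-2=3
Step 7: prey: 45+13-6=52; pred: 3+1-1=3
Step 8: prey: 52+15-7=60; pred: 3+1-1=3
Step 9: prey: 60+18-9=69; pred: 3+1-1=3
Max prey = 69 at step 9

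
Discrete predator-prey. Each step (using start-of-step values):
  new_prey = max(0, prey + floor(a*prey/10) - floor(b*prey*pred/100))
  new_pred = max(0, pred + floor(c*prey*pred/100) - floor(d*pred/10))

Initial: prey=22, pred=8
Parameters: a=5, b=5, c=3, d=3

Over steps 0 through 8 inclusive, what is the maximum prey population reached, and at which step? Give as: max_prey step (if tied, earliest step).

Answer: 25 1

Derivation:
Step 1: prey: 22+11-8=25; pred: 8+5-2=11
Step 2: prey: 25+12-13=24; pred: 11+8-3=16
Step 3: prey: 24+12-19=17; pred: 16+11-4=23
Step 4: prey: 17+8-19=6; pred: 23+11-6=28
Step 5: prey: 6+3-8=1; pred: 28+5-8=25
Step 6: prey: 1+0-1=0; pred: 25+0-7=18
Step 7: prey: 0+0-0=0; pred: 18+0-5=13
Step 8: prey: 0+0-0=0; pred: 13+0-3=10
Max prey = 25 at step 1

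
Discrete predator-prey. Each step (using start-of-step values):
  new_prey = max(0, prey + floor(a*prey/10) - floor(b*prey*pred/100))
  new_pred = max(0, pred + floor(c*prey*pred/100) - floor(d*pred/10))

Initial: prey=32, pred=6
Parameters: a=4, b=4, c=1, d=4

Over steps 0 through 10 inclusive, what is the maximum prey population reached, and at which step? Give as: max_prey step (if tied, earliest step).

Step 1: prey: 32+12-7=37; pred: 6+1-2=5
Step 2: prey: 37+14-7=44; pred: 5+1-2=4
Step 3: prey: 44+17-7=54; pred: 4+1-1=4
Step 4: prey: 54+21-8=67; pred: 4+2-1=5
Step 5: prey: 67+26-13=80; pred: 5+3-2=6
Step 6: prey: 80+32-19=93; pred: 6+4-2=8
Step 7: prey: 93+37-29=101; pred: 8+7-3=12
Step 8: prey: 101+40-48=93; pred: 12+12-4=20
Step 9: prey: 93+37-74=56; pred: 20+18-8=30
Step 10: prey: 56+22-67=11; pred: 30+16-12=34
Max prey = 101 at step 7

Answer: 101 7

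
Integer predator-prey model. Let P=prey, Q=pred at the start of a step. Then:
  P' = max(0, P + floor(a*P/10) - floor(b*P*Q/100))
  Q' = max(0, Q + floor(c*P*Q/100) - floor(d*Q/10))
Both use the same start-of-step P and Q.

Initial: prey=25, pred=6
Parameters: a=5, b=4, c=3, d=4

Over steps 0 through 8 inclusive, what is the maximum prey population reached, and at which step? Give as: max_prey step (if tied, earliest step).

Step 1: prey: 25+12-6=31; pred: 6+4-2=8
Step 2: prey: 31+15-9=37; pred: 8+7-3=12
Step 3: prey: 37+18-17=38; pred: 12+13-4=21
Step 4: prey: 38+19-31=26; pred: 21+23-8=36
Step 5: prey: 26+13-37=2; pred: 36+28-14=50
Step 6: prey: 2+1-4=0; pred: 50+3-20=33
Step 7: prey: 0+0-0=0; pred: 33+0-13=20
Step 8: prey: 0+0-0=0; pred: 20+0-8=12
Max prey = 38 at step 3

Answer: 38 3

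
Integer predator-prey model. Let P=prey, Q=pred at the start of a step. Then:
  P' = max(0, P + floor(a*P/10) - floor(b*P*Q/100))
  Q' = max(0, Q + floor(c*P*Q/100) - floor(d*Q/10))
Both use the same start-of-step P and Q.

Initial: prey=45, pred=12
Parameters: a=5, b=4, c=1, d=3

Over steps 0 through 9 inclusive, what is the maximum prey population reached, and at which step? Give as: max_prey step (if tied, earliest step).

Answer: 46 1

Derivation:
Step 1: prey: 45+22-21=46; pred: 12+5-3=14
Step 2: prey: 46+23-25=44; pred: 14+6-4=16
Step 3: prey: 44+22-28=38; pred: 16+7-4=19
Step 4: prey: 38+19-28=29; pred: 19+7-5=21
Step 5: prey: 29+14-24=19; pred: 21+6-6=21
Step 6: prey: 19+9-15=13; pred: 21+3-6=18
Step 7: prey: 13+6-9=10; pred: 18+2-5=15
Step 8: prey: 10+5-6=9; pred: 15+1-4=12
Step 9: prey: 9+4-4=9; pred: 12+1-3=10
Max prey = 46 at step 1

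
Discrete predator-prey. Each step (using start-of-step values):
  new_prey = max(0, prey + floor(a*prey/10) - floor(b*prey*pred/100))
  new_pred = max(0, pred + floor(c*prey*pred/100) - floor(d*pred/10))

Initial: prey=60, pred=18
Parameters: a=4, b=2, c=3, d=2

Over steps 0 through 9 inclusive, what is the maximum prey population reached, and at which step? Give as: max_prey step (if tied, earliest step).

Step 1: prey: 60+24-21=63; pred: 18+32-3=47
Step 2: prey: 63+25-59=29; pred: 47+88-9=126
Step 3: prey: 29+11-73=0; pred: 126+109-25=210
Step 4: prey: 0+0-0=0; pred: 210+0-42=168
Step 5: prey: 0+0-0=0; pred: 168+0-33=135
Step 6: prey: 0+0-0=0; pred: 135+0-27=108
Step 7: prey: 0+0-0=0; pred: 108+0-21=87
Step 8: prey: 0+0-0=0; pred: 87+0-17=70
Step 9: prey: 0+0-0=0; pred: 70+0-14=56
Max prey = 63 at step 1

Answer: 63 1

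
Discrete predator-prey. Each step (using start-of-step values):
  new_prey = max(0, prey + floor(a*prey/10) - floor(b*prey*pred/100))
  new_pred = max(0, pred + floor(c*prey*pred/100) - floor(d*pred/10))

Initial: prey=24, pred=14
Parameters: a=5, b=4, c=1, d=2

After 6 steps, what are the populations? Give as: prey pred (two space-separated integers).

Answer: 16 14

Derivation:
Step 1: prey: 24+12-13=23; pred: 14+3-2=15
Step 2: prey: 23+11-13=21; pred: 15+3-3=15
Step 3: prey: 21+10-12=19; pred: 15+3-3=15
Step 4: prey: 19+9-11=17; pred: 15+2-3=14
Step 5: prey: 17+8-9=16; pred: 14+2-2=14
Step 6: prey: 16+8-8=16; pred: 14+2-2=14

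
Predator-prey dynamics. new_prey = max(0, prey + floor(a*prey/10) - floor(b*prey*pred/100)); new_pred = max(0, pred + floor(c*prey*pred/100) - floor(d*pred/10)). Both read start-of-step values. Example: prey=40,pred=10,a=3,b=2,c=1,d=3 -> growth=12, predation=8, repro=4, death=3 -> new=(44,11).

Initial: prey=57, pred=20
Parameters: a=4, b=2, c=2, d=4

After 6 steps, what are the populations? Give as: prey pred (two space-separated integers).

Step 1: prey: 57+22-22=57; pred: 20+22-8=34
Step 2: prey: 57+22-38=41; pred: 34+38-13=59
Step 3: prey: 41+16-48=9; pred: 59+48-23=84
Step 4: prey: 9+3-15=0; pred: 84+15-33=66
Step 5: prey: 0+0-0=0; pred: 66+0-26=40
Step 6: prey: 0+0-0=0; pred: 40+0-16=24

Answer: 0 24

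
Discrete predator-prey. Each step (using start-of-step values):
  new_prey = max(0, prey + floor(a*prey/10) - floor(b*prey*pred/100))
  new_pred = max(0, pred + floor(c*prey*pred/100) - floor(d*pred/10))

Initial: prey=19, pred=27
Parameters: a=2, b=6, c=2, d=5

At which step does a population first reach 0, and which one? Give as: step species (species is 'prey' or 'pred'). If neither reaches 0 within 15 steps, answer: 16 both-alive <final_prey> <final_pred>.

Step 1: prey: 19+3-30=0; pred: 27+10-13=24
First extinction: prey at step 1

Answer: 1 prey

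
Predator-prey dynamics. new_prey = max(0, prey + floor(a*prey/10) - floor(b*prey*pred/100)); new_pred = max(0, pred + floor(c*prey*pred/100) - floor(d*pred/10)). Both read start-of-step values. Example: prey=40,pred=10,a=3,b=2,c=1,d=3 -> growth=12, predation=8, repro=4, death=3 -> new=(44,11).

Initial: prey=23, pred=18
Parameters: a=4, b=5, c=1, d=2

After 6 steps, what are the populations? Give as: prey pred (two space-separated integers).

Answer: 1 8

Derivation:
Step 1: prey: 23+9-20=12; pred: 18+4-3=19
Step 2: prey: 12+4-11=5; pred: 19+2-3=18
Step 3: prey: 5+2-4=3; pred: 18+0-3=15
Step 4: prey: 3+1-2=2; pred: 15+0-3=12
Step 5: prey: 2+0-1=1; pred: 12+0-2=10
Step 6: prey: 1+0-0=1; pred: 10+0-2=8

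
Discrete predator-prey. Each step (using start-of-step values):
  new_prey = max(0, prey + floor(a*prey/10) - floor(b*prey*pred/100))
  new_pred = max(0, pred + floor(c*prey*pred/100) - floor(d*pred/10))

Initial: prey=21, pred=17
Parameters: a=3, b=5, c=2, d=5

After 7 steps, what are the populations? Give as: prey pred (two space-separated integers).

Step 1: prey: 21+6-17=10; pred: 17+7-8=16
Step 2: prey: 10+3-8=5; pred: 16+3-8=11
Step 3: prey: 5+1-2=4; pred: 11+1-5=7
Step 4: prey: 4+1-1=4; pred: 7+0-3=4
Step 5: prey: 4+1-0=5; pred: 4+0-2=2
Step 6: prey: 5+1-0=6; pred: 2+0-1=1
Step 7: prey: 6+1-0=7; pred: 1+0-0=1

Answer: 7 1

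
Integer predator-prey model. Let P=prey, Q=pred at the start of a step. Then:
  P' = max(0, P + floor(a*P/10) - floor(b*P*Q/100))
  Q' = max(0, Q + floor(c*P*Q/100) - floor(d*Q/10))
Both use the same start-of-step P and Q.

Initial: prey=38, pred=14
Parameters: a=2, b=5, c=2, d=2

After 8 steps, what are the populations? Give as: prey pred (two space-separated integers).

Answer: 0 8

Derivation:
Step 1: prey: 38+7-26=19; pred: 14+10-2=22
Step 2: prey: 19+3-20=2; pred: 22+8-4=26
Step 3: prey: 2+0-2=0; pred: 26+1-5=22
Step 4: prey: 0+0-0=0; pred: 22+0-4=18
Step 5: prey: 0+0-0=0; pred: 18+0-3=15
Step 6: prey: 0+0-0=0; pred: 15+0-3=12
Step 7: prey: 0+0-0=0; pred: 12+0-2=10
Step 8: prey: 0+0-0=0; pred: 10+0-2=8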